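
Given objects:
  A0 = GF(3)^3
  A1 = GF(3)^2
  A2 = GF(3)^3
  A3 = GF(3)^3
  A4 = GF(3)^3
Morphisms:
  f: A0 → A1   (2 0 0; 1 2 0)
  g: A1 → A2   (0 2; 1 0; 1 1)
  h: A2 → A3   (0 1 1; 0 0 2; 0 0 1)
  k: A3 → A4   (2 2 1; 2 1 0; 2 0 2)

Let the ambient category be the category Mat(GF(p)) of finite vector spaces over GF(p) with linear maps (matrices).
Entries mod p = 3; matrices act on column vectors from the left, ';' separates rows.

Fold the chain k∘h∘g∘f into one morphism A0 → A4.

Answer: (1 2 0; 1 2 0; 1 2 0)

Trace:
  e0=[1,0,0] f→[2,1] g→[2,2,0] h→[2,0,0] k→[1,1,1]
  e1=[0,1,0] f→[0,2] g→[1,0,2] h→[2,1,2] k→[2,2,2]
  e2=[0,0,1] f→[0,0] g→[0,0,0] h→[0,0,0] k→[0,0,0]
result: (1 2 0; 1 2 0; 1 2 0)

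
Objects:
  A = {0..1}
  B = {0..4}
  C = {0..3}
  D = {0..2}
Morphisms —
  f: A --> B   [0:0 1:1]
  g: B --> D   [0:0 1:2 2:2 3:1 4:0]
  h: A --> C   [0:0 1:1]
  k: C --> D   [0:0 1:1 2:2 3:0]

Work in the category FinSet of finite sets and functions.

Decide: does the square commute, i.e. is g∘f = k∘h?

Path 1 = f;g:
  0 f-->0 g-->0
  1 f-->1 g-->2
  composite₁ = [0:0 1:2]
Path 2 = h;k:
  0 h-->0 k-->0
  1 h-->1 k-->1
  composite₂ = [0:0 1:1]
Equal? distinct morphisms ✗

Answer: DOES NOT COMMUTE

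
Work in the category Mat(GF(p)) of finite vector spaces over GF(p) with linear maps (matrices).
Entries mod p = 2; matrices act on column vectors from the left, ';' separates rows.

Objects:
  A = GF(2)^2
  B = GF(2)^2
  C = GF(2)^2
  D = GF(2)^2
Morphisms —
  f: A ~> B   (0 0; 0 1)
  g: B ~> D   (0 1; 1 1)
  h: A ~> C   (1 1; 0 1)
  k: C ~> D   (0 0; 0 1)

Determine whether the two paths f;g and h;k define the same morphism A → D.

Along f;g (path 1):
  e0=[1,0] f~>[0,0] g~>[0,0]
  e1=[0,1] f~>[0,1] g~>[1,1]
  ⟦path⟧₁ = (0 1; 0 1)
Along h;k (path 2):
  e0=[1,0] h~>[1,0] k~>[0,0]
  e1=[0,1] h~>[1,1] k~>[0,1]
  ⟦path⟧₂ = (0 0; 0 1)
Equal? distinct morphisms ✗

Answer: DOES NOT COMMUTE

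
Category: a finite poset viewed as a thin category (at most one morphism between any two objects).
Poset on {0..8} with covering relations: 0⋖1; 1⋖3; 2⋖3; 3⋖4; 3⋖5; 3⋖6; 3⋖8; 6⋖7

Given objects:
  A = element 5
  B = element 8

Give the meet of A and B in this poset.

Common predecessors of 5,8: {0,1,2,3}
  0 <= 3
  1 <= 3
  2 <= 3
  3 <= 3
glb = 3

Answer: A∧B = 3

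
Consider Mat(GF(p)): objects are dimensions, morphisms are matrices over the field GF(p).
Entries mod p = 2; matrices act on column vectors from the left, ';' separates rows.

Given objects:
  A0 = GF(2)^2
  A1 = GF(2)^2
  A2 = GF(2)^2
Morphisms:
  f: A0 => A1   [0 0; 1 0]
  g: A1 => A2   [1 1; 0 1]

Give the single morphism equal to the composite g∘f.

Answer: [1 0; 1 0]

Derivation:
  e0=(1,0) f=>(0,1) g=>(1,1)
  e1=(0,1) f=>(0,0) g=>(0,0)
composite: [1 0; 1 0]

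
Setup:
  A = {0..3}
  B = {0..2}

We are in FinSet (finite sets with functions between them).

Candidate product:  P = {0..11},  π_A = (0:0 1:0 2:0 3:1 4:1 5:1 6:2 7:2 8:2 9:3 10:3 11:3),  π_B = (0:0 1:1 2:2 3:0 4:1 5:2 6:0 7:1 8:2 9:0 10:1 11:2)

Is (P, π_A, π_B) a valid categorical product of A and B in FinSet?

Answer: VALID PRODUCT

Derivation:
|A|·|B| = 4·3 = 12;  |P| = 12
Check the pairing map k ↦ (π_A(k), π_B(k)):
  0 : (0,0)
  1 : (0,1)
  2 : (0,2)
  3 : (1,0)
  4 : (1,1)
  5 : (1,2)
  6 : (2,0)
  7 : (2,1)
  8 : (2,2)
  9 : (3,0)
  10 : (3,1)
  11 : (3,2)
distinct pairs in image: 12 / 12 needed
  → bijection onto A×B; projections well-typed.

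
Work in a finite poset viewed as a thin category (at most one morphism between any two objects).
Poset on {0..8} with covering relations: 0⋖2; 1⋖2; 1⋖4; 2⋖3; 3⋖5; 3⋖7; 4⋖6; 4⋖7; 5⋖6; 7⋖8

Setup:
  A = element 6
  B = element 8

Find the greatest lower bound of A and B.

Answer: NO MEET EXISTS

Work:
{x : x≤A ∧ x≤B} = {0,1,2,3,4}  (A=6, B=8)
  maximal lower bounds 3 and 4 are incomparable: neither 3≤4 nor 4≤3
→ no greatest lower bound exists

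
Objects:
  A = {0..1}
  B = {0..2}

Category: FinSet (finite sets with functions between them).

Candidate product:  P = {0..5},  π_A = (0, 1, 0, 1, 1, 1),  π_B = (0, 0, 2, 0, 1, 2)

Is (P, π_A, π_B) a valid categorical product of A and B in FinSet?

|A|·|B| = 2·3 = 6;  |P| = 6
Check the pairing map k ↦ (π_A(k), π_B(k)):
  0 -> (0,0)
  1 -> (1,0)
  2 -> (0,2)
  3 -> (1,0)  ✗ repeats pair of k=1
  4 -> (1,1)
  5 -> (1,2)
distinct pairs in image: 5 / 6 needed
  → (1,0) hit at k=1 and k=3

Answer: NOT A VALID PRODUCT — duplicate pair at indices 3,1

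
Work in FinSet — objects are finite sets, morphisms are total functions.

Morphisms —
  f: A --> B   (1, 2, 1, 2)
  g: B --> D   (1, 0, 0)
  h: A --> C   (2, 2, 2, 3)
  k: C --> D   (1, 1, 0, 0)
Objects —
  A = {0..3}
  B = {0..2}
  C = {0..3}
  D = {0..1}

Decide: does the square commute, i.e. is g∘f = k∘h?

Answer: COMMUTES

Derivation:
1) trace f;g:
  0 f-->1 g-->0
  1 f-->2 g-->0
  2 f-->1 g-->0
  3 f-->2 g-->0
  composite₁ = (0, 0, 0, 0)
2) trace h;k:
  0 h-->2 k-->0
  1 h-->2 k-->0
  2 h-->2 k-->0
  3 h-->3 k-->0
  composite₂ = (0, 0, 0, 0)
Equal? same morphism ✓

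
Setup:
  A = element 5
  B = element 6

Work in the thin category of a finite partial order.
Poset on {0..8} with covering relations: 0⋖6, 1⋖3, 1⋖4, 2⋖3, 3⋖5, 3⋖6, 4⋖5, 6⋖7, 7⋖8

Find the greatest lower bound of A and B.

Lower bounds of A=5 and B=6: {1,2,3}
  1 ≤ 3
  2 ≤ 3
  3 ≤ 3
glb = 3

Answer: A∧B = 3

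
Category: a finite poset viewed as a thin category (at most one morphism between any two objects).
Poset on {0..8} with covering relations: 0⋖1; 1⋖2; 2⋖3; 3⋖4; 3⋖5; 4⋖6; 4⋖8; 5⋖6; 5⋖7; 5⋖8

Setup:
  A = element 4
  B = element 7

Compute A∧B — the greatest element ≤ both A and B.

Common predecessors of 4,7: {0,1,2,3}
  0 ⊑ 3
  1 ⊑ 3
  2 ⊑ 3
  3 ⊑ 3
glb = 3

Answer: A∧B = 3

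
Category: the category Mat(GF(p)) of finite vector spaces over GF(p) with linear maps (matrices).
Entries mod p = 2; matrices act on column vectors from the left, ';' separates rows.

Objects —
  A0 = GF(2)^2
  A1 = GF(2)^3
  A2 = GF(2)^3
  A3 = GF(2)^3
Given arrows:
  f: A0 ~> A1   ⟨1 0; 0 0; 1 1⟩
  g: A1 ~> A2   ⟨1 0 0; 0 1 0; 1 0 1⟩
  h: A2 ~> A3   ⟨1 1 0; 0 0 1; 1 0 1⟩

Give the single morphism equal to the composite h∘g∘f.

Answer: ⟨1 0; 0 1; 1 1⟩

Work:
  e0=(1,0) f~>(1,0,1) g~>(1,0,0) h~>(1,0,1)
  e1=(0,1) f~>(0,0,1) g~>(0,0,1) h~>(0,1,1)
result: ⟨1 0; 0 1; 1 1⟩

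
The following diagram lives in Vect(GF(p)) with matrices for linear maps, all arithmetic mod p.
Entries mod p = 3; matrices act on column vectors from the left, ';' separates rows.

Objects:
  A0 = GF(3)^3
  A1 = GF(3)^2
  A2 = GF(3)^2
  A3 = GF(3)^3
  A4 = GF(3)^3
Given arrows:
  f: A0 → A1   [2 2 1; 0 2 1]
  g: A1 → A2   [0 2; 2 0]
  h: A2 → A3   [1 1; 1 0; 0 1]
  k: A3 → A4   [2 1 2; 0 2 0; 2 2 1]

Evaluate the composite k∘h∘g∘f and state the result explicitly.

Answer: [1 1 2; 0 2 1; 0 1 2]

Trace:
  e0=(1,0,0) f→(2,0) g→(0,1) h→(1,0,1) k→(1,0,0)
  e1=(0,1,0) f→(2,2) g→(1,1) h→(2,1,1) k→(1,2,1)
  e2=(0,0,1) f→(1,1) g→(2,2) h→(1,2,2) k→(2,1,2)
⟦path⟧: [1 1 2; 0 2 1; 0 1 2]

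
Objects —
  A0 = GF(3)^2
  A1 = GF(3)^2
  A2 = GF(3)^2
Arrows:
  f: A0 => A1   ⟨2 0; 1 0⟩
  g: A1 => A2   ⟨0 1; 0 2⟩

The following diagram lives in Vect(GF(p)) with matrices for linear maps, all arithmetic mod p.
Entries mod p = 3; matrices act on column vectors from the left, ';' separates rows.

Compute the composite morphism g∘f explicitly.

Answer: ⟨1 0; 2 0⟩

Derivation:
  e0=⟨1,0⟩ f=>⟨2,1⟩ g=>⟨1,2⟩
  e1=⟨0,1⟩ f=>⟨0,0⟩ g=>⟨0,0⟩
⟦path⟧: ⟨1 0; 2 0⟩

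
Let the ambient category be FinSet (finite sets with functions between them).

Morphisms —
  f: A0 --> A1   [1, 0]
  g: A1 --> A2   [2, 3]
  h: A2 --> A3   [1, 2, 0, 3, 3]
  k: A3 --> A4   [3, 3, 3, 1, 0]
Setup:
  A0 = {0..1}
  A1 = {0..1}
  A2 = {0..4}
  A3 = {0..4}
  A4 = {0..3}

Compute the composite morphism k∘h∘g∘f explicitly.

  0 f-->1 g-->3 h-->3 k-->1
  1 f-->0 g-->2 h-->0 k-->3
composite: [1, 3]

Answer: [1, 3]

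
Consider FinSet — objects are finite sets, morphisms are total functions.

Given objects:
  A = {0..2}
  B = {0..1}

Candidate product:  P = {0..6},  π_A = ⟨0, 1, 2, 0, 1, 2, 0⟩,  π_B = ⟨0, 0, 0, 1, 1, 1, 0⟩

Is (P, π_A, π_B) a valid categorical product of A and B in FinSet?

Answer: NOT A VALID PRODUCT — |P|=7 ≠ |A|·|B|=6

Work:
|A|·|B| = 3·2 = 6;  |P| = 7
  → cardinalities differ; no bijection possible.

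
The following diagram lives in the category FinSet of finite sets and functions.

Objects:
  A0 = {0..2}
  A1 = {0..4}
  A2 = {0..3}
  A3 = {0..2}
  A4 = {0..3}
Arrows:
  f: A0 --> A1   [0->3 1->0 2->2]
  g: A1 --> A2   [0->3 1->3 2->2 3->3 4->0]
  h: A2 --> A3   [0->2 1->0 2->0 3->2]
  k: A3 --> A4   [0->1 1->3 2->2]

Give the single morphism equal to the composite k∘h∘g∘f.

  0 f-->3 g-->3 h-->2 k-->2
  1 f-->0 g-->3 h-->2 k-->2
  2 f-->2 g-->2 h-->0 k-->1
⟦path⟧: [0->2 1->2 2->1]

Answer: [0->2 1->2 2->1]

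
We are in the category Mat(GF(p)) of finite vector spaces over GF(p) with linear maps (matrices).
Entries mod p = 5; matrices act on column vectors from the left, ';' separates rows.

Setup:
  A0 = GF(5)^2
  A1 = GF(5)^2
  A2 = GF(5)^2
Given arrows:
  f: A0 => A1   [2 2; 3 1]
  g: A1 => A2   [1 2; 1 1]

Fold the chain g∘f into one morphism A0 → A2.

  e0=(1,0) f=>(2,3) g=>(3,0)
  e1=(0,1) f=>(2,1) g=>(4,3)
composite: [3 4; 0 3]

Answer: [3 4; 0 3]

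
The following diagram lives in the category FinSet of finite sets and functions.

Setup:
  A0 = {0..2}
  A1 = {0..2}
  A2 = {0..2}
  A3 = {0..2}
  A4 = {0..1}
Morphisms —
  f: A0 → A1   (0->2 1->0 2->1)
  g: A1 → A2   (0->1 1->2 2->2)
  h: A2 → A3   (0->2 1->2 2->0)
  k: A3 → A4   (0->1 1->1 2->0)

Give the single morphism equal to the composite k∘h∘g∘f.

Answer: (0->1 1->0 2->1)

Derivation:
  0 f→2 g→2 h→0 k→1
  1 f→0 g→1 h→2 k→0
  2 f→1 g→2 h→0 k→1
⟦path⟧: (0->1 1->0 2->1)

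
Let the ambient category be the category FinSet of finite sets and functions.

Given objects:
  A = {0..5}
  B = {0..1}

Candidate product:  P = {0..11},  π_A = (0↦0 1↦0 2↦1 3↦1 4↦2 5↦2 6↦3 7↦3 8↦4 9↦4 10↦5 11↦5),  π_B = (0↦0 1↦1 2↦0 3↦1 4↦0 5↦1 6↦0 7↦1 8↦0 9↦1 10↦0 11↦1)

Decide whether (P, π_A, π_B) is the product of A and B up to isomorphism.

Answer: VALID PRODUCT

Derivation:
|A|·|B| = 6·2 = 12;  |P| = 12
Check the pairing map k ↦ (π_A(k), π_B(k)):
  0 ↦ (0,0)
  1 ↦ (0,1)
  2 ↦ (1,0)
  3 ↦ (1,1)
  4 ↦ (2,0)
  5 ↦ (2,1)
  6 ↦ (3,0)
  7 ↦ (3,1)
  8 ↦ (4,0)
  9 ↦ (4,1)
  10 ↦ (5,0)
  11 ↦ (5,1)
distinct pairs in image: 12 / 12 needed
  → bijection onto A×B; projections well-typed.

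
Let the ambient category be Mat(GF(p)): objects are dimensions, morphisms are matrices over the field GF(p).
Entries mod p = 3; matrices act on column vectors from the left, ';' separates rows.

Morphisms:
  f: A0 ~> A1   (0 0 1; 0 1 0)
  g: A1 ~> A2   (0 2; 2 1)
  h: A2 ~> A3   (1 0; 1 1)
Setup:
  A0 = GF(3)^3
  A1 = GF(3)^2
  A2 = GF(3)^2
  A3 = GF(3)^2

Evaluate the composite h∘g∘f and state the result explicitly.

Answer: (0 2 0; 0 0 2)

Work:
  e0=[1,0,0] f~>[0,0] g~>[0,0] h~>[0,0]
  e1=[0,1,0] f~>[0,1] g~>[2,1] h~>[2,0]
  e2=[0,0,1] f~>[1,0] g~>[0,2] h~>[0,2]
result: (0 2 0; 0 0 2)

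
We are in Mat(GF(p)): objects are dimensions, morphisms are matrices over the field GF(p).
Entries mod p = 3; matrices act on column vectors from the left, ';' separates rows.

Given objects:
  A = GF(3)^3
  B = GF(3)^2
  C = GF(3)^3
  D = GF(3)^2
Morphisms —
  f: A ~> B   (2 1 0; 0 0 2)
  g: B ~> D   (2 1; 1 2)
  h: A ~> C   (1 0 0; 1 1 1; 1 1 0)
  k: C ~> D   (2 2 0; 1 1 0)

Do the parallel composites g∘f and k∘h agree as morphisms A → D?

Along f;g (path 1):
  e0=[1,0,0] f~>[2,0] g~>[1,2]
  e1=[0,1,0] f~>[1,0] g~>[2,1]
  e2=[0,0,1] f~>[0,2] g~>[2,1]
  composite₁ = (1 2 2; 2 1 1)
Along h;k (path 2):
  e0=[1,0,0] h~>[1,1,1] k~>[1,2]
  e1=[0,1,0] h~>[0,1,1] k~>[2,1]
  e2=[0,0,1] h~>[0,1,0] k~>[2,1]
  composite₂ = (1 2 2; 2 1 1)
Equal? equal; square commutes

Answer: COMMUTES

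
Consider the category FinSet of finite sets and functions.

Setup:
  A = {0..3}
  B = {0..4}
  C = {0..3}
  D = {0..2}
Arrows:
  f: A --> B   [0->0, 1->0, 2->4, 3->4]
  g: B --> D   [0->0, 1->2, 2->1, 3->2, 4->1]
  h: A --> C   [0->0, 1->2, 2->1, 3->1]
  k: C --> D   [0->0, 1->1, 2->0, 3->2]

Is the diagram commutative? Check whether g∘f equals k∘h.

Answer: COMMUTES

Derivation:
Along f;g (path 1):
  0 f-->0 g-->0
  1 f-->0 g-->0
  2 f-->4 g-->1
  3 f-->4 g-->1
  ⟦path⟧₁ = [0->0, 1->0, 2->1, 3->1]
Along h;k (path 2):
  0 h-->0 k-->0
  1 h-->2 k-->0
  2 h-->1 k-->1
  3 h-->1 k-->1
  ⟦path⟧₂ = [0->0, 1->0, 2->1, 3->1]
Equal? same morphism ✓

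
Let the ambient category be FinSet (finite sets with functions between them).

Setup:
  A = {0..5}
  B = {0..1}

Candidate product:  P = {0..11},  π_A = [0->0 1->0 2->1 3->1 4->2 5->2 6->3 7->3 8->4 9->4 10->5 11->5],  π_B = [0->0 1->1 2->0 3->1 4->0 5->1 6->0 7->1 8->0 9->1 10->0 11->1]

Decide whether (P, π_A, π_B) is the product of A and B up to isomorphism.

Answer: VALID PRODUCT

Work:
|A|·|B| = 6·2 = 12;  |P| = 12
Check the pairing map k ↦ (π_A(k), π_B(k)):
  0 -> (0,0)
  1 -> (0,1)
  2 -> (1,0)
  3 -> (1,1)
  4 -> (2,0)
  5 -> (2,1)
  6 -> (3,0)
  7 -> (3,1)
  8 -> (4,0)
  9 -> (4,1)
  10 -> (5,0)
  11 -> (5,1)
distinct pairs in image: 12 / 12 needed
  → bijection onto A×B; projections well-typed.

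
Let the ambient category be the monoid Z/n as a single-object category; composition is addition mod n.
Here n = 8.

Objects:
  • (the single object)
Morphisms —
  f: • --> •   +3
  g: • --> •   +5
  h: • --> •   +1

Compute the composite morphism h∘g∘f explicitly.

  0 +3≡3 +5≡0 +1≡1  (mod 8)
result: +1

Answer: +1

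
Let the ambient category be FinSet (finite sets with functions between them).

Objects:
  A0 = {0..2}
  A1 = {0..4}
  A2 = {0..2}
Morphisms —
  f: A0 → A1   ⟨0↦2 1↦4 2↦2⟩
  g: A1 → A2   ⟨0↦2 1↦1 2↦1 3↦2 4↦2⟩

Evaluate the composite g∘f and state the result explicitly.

  0 f→2 g→1
  1 f→4 g→2
  2 f→2 g→1
composite: ⟨0↦1 1↦2 2↦1⟩

Answer: ⟨0↦1 1↦2 2↦1⟩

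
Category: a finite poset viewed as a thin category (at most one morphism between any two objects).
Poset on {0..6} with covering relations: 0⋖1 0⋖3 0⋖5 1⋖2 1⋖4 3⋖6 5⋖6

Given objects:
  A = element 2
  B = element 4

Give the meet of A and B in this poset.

Answer: A∧B = 1

Trace:
{x : x<=A ∧ x<=B} = {0,1}  (A=2, B=4)
  0 <= 1
  1 <= 1
glb = 1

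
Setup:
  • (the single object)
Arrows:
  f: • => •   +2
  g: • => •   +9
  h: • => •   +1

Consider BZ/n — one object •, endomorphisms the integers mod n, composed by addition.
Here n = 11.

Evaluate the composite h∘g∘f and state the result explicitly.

  0 +2≡2 +9≡0 +1≡1  (mod 11)
⟦path⟧: +1

Answer: +1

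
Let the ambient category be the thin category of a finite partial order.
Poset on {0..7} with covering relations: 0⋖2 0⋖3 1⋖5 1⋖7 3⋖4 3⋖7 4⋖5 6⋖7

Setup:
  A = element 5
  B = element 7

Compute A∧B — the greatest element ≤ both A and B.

Answer: NO MEET EXISTS

Trace:
Common predecessors of 5,7: {0,1,3}
  maximal lower bounds 1 and 3 are incomparable: neither 1≤3 nor 3≤1
→ no greatest lower bound exists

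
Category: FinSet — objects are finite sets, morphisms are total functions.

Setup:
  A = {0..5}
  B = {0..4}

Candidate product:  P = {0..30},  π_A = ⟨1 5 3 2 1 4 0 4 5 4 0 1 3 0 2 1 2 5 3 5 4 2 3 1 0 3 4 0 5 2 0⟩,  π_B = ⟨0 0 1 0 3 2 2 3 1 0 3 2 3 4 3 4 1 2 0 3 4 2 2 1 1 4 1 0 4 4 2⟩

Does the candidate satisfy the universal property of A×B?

|A|·|B| = 6·5 = 30;  |P| = 31
  → cardinalities differ; no bijection possible.

Answer: NOT A VALID PRODUCT — |P|=31 ≠ |A|·|B|=30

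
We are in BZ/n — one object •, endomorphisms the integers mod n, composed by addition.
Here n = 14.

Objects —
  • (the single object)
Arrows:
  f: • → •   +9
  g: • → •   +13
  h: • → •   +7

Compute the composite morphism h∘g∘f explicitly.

  0 +9≡9 +13≡8 +7≡1  (mod 14)
result: +1

Answer: +1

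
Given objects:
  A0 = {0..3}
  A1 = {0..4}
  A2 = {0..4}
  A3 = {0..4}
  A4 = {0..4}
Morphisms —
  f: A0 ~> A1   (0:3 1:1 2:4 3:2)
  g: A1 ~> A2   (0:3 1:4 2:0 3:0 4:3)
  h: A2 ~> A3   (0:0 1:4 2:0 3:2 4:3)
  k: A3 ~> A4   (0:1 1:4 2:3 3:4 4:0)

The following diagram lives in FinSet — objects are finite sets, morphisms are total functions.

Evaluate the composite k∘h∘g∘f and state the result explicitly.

Answer: (0:1 1:4 2:3 3:1)

Derivation:
  0 f~>3 g~>0 h~>0 k~>1
  1 f~>1 g~>4 h~>3 k~>4
  2 f~>4 g~>3 h~>2 k~>3
  3 f~>2 g~>0 h~>0 k~>1
⟦path⟧: (0:1 1:4 2:3 3:1)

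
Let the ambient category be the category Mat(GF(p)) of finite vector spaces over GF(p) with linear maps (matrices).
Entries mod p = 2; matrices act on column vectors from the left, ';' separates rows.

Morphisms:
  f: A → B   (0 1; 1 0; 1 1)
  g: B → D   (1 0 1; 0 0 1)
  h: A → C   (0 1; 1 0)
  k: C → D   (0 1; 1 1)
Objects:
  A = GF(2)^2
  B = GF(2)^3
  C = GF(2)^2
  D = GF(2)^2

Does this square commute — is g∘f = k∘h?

Path 1 = f;g:
  e0=⟨1,0⟩ f→⟨0,1,1⟩ g→⟨1,1⟩
  e1=⟨0,1⟩ f→⟨1,0,1⟩ g→⟨0,1⟩
  ⟦path⟧₁ = (1 0; 1 1)
Path 2 = h;k:
  e0=⟨1,0⟩ h→⟨0,1⟩ k→⟨1,1⟩
  e1=⟨0,1⟩ h→⟨1,0⟩ k→⟨0,1⟩
  ⟦path⟧₂ = (1 0; 1 1)
Equal? YES — commutes

Answer: COMMUTES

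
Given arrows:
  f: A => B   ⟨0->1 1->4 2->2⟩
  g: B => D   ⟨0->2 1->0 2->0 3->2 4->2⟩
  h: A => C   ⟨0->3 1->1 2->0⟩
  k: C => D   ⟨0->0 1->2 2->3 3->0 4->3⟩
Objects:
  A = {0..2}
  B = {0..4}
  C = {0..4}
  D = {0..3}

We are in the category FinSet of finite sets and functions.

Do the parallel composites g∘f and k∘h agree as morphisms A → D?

Path 1 = f;g:
  0 f=>1 g=>0
  1 f=>4 g=>2
  2 f=>2 g=>0
  composite₁ = ⟨0->0 1->2 2->0⟩
Path 2 = h;k:
  0 h=>3 k=>0
  1 h=>1 k=>2
  2 h=>0 k=>0
  composite₂ = ⟨0->0 1->2 2->0⟩
Equal? YES — commutes

Answer: COMMUTES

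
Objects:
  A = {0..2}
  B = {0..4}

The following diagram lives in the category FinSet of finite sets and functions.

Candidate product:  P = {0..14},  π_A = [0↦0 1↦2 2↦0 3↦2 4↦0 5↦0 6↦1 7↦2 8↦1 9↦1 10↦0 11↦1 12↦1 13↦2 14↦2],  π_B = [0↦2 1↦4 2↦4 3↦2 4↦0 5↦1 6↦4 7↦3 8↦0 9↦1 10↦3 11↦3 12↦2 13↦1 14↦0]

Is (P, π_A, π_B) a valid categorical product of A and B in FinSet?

Answer: VALID PRODUCT

Work:
|A|·|B| = 3·5 = 15;  |P| = 15
Check the pairing map k ↦ (π_A(k), π_B(k)):
  0 ↦ (0,2)
  1 ↦ (2,4)
  2 ↦ (0,4)
  3 ↦ (2,2)
  4 ↦ (0,0)
  5 ↦ (0,1)
  6 ↦ (1,4)
  7 ↦ (2,3)
  8 ↦ (1,0)
  9 ↦ (1,1)
  10 ↦ (0,3)
  11 ↦ (1,3)
  12 ↦ (1,2)
  13 ↦ (2,1)
  14 ↦ (2,0)
distinct pairs in image: 15 / 15 needed
  → bijection onto A×B; projections well-typed.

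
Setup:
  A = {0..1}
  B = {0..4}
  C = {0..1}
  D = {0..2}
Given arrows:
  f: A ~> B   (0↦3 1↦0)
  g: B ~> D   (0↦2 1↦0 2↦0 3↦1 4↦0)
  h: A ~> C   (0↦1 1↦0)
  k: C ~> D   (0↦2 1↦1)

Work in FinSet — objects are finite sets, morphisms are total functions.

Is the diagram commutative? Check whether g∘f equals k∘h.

Path 1 = f;g:
  0 f~>3 g~>1
  1 f~>0 g~>2
  composite₁ = (0↦1 1↦2)
Path 2 = h;k:
  0 h~>1 k~>1
  1 h~>0 k~>2
  composite₂ = (0↦1 1↦2)
Equal? same morphism ✓

Answer: COMMUTES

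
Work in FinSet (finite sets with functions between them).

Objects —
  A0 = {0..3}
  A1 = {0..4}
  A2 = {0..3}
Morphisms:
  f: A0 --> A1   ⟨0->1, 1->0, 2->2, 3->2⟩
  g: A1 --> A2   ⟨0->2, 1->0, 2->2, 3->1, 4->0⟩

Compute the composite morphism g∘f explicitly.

  0 f-->1 g-->0
  1 f-->0 g-->2
  2 f-->2 g-->2
  3 f-->2 g-->2
⟦path⟧: ⟨0->0, 1->2, 2->2, 3->2⟩

Answer: ⟨0->0, 1->2, 2->2, 3->2⟩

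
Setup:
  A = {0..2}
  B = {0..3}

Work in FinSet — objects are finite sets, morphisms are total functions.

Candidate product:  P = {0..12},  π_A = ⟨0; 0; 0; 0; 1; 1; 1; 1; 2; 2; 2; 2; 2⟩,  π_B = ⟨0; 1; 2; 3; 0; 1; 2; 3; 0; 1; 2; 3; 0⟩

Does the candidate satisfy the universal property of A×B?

|A|·|B| = 3·4 = 12;  |P| = 13
  → cardinalities differ; no bijection possible.

Answer: NOT A VALID PRODUCT — |P|=13 ≠ |A|·|B|=12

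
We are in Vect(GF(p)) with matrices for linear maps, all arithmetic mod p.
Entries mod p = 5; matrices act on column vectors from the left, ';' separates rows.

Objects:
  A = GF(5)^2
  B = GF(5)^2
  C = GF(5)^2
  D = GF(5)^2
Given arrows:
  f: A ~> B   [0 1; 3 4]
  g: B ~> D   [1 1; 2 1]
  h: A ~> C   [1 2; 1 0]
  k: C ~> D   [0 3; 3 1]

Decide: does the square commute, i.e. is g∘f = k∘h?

1) trace f;g:
  e0=[1,0] f~>[0,3] g~>[3,3]
  e1=[0,1] f~>[1,4] g~>[0,1]
  result₁ = [3 0; 3 1]
2) trace h;k:
  e0=[1,0] h~>[1,1] k~>[3,4]
  e1=[0,1] h~>[2,0] k~>[0,1]
  result₂ = [3 0; 4 1]
Equal? differ; not commutative

Answer: DOES NOT COMMUTE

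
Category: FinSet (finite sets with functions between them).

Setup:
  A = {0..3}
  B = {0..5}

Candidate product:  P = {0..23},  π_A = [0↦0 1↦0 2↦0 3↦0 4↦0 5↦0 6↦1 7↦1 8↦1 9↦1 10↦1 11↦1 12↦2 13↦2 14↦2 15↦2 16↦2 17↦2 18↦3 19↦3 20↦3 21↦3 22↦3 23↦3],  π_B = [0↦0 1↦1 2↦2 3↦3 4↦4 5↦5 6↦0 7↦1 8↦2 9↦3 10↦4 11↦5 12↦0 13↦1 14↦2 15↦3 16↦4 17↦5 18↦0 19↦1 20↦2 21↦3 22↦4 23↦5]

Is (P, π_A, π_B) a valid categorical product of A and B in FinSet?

|A|·|B| = 4·6 = 24;  |P| = 24
Check the pairing map k ↦ (π_A(k), π_B(k)):
  0 ↦ (0,0)
  1 ↦ (0,1)
  2 ↦ (0,2)
  3 ↦ (0,3)
  4 ↦ (0,4)
  5 ↦ (0,5)
  6 ↦ (1,0)
  7 ↦ (1,1)
  8 ↦ (1,2)
  9 ↦ (1,3)
  10 ↦ (1,4)
  11 ↦ (1,5)
  12 ↦ (2,0)
  13 ↦ (2,1)
  14 ↦ (2,2)
  15 ↦ (2,3)
  16 ↦ (2,4)
  17 ↦ (2,5)
  18 ↦ (3,0)
  19 ↦ (3,1)
  20 ↦ (3,2)
  21 ↦ (3,3)
  22 ↦ (3,4)
  23 ↦ (3,5)
distinct pairs in image: 24 / 24 needed
  → bijection onto A×B; projections well-typed.

Answer: VALID PRODUCT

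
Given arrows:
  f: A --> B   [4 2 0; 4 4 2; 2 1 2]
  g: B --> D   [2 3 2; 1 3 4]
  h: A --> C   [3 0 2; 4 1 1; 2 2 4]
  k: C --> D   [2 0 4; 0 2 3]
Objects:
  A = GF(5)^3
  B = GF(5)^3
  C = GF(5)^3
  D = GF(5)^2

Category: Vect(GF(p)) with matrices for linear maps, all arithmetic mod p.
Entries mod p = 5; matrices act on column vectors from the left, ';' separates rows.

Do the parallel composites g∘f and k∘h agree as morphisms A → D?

Answer: COMMUTES

Derivation:
Path 1 = f;g:
  e0=⟨1,0,0⟩ f-->⟨4,4,2⟩ g-->⟨4,4⟩
  e1=⟨0,1,0⟩ f-->⟨2,4,1⟩ g-->⟨3,3⟩
  e2=⟨0,0,1⟩ f-->⟨0,2,2⟩ g-->⟨0,4⟩
  result₁ = [4 3 0; 4 3 4]
Path 2 = h;k:
  e0=⟨1,0,0⟩ h-->⟨3,4,2⟩ k-->⟨4,4⟩
  e1=⟨0,1,0⟩ h-->⟨0,1,2⟩ k-->⟨3,3⟩
  e2=⟨0,0,1⟩ h-->⟨2,1,4⟩ k-->⟨0,4⟩
  result₂ = [4 3 0; 4 3 4]
Equal? equal; square commutes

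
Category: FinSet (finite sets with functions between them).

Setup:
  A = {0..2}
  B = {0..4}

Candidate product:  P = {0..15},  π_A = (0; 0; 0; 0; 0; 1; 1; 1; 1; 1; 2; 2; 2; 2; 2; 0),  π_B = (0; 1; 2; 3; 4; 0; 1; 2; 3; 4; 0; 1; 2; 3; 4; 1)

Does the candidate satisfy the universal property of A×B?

|A|·|B| = 3·5 = 15;  |P| = 16
  → cardinalities differ; no bijection possible.

Answer: NOT A VALID PRODUCT — |P|=16 ≠ |A|·|B|=15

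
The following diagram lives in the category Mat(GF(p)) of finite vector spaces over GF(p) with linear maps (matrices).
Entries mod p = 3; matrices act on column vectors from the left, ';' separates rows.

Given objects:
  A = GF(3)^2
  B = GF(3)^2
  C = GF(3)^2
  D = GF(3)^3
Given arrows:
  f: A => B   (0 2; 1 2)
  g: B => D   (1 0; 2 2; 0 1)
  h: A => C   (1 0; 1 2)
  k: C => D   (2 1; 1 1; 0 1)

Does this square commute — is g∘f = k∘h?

Answer: COMMUTES

Work:
1) trace f;g:
  e0=⟨1,0⟩ f=>⟨0,1⟩ g=>⟨0,2,1⟩
  e1=⟨0,1⟩ f=>⟨2,2⟩ g=>⟨2,2,2⟩
  result₁ = (0 2; 2 2; 1 2)
2) trace h;k:
  e0=⟨1,0⟩ h=>⟨1,1⟩ k=>⟨0,2,1⟩
  e1=⟨0,1⟩ h=>⟨0,2⟩ k=>⟨2,2,2⟩
  result₂ = (0 2; 2 2; 1 2)
Equal? YES — commutes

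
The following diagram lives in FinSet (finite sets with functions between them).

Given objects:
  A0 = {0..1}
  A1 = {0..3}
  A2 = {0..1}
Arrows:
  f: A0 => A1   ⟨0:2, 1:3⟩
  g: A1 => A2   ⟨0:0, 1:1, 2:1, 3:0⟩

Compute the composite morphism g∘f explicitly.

  0 f=>2 g=>1
  1 f=>3 g=>0
result: ⟨0:1, 1:0⟩

Answer: ⟨0:1, 1:0⟩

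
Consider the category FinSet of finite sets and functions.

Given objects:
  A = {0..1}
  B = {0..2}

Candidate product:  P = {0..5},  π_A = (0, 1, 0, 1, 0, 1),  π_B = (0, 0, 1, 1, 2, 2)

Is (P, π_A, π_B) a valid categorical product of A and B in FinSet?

|A|·|B| = 2·3 = 6;  |P| = 6
Check the pairing map k ↦ (π_A(k), π_B(k)):
  0 -> (0,0)
  1 -> (1,0)
  2 -> (0,1)
  3 -> (1,1)
  4 -> (0,2)
  5 -> (1,2)
distinct pairs in image: 6 / 6 needed
  → bijection onto A×B; projections well-typed.

Answer: VALID PRODUCT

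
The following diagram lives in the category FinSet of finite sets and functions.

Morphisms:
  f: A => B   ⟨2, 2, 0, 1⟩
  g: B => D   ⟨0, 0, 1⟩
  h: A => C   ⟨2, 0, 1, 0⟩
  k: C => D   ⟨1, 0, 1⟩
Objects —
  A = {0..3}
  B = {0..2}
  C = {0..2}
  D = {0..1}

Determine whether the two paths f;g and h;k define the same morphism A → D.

1) trace f;g:
  0 f=>2 g=>1
  1 f=>2 g=>1
  2 f=>0 g=>0
  3 f=>1 g=>0
  composite₁ = ⟨1, 1, 0, 0⟩
2) trace h;k:
  0 h=>2 k=>1
  1 h=>0 k=>1
  2 h=>1 k=>0
  3 h=>0 k=>1
  composite₂ = ⟨1, 1, 0, 1⟩
Equal? distinct morphisms ✗

Answer: DOES NOT COMMUTE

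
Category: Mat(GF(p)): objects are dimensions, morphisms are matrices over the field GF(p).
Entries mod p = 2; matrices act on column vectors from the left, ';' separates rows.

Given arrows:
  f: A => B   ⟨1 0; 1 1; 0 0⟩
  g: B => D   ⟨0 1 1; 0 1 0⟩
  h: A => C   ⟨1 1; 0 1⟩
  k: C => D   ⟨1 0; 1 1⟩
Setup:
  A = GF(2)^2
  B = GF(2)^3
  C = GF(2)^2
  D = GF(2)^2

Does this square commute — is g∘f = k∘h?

Answer: DOES NOT COMMUTE

Work:
Path 1 = f;g:
  e0=[1,0] f=>[1,1,0] g=>[1,1]
  e1=[0,1] f=>[0,1,0] g=>[1,1]
  composite₁ = ⟨1 1; 1 1⟩
Path 2 = h;k:
  e0=[1,0] h=>[1,0] k=>[1,1]
  e1=[0,1] h=>[1,1] k=>[1,0]
  composite₂ = ⟨1 1; 1 0⟩
Equal? NO — does not commute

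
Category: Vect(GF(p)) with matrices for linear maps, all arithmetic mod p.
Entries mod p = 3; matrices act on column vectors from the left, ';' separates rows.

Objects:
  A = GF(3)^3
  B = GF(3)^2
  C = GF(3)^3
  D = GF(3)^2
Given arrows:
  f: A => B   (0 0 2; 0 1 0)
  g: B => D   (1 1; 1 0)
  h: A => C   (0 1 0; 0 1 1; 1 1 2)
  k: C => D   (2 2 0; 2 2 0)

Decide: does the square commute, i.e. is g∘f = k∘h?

Path 1 = f;g:
  e0=⟨1,0,0⟩ f=>⟨0,0⟩ g=>⟨0,0⟩
  e1=⟨0,1,0⟩ f=>⟨0,1⟩ g=>⟨1,0⟩
  e2=⟨0,0,1⟩ f=>⟨2,0⟩ g=>⟨2,2⟩
  ⟦path⟧₁ = (0 1 2; 0 0 2)
Path 2 = h;k:
  e0=⟨1,0,0⟩ h=>⟨0,0,1⟩ k=>⟨0,0⟩
  e1=⟨0,1,0⟩ h=>⟨1,1,1⟩ k=>⟨1,1⟩
  e2=⟨0,0,1⟩ h=>⟨0,1,2⟩ k=>⟨2,2⟩
  ⟦path⟧₂ = (0 1 2; 0 1 2)
Equal? distinct morphisms ✗

Answer: DOES NOT COMMUTE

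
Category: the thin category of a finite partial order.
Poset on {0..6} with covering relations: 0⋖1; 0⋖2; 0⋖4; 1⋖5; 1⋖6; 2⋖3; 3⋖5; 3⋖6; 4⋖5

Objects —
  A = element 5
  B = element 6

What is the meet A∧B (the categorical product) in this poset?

Answer: NO MEET EXISTS

Work:
{x : x≤A ∧ x≤B} = {0,1,2,3}  (A=5, B=6)
  maximal lower bounds 1 and 3 are incomparable: neither 1≤3 nor 3≤1
→ no greatest lower bound exists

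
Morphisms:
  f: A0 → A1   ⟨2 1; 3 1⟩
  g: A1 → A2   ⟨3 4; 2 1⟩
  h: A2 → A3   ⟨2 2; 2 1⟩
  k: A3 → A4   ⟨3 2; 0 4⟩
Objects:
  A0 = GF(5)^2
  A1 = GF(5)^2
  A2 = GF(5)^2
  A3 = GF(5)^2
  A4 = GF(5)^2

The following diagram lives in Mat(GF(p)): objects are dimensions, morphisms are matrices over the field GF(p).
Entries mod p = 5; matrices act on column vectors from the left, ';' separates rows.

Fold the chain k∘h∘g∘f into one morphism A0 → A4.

  e0=(1,0) f→(2,3) g→(3,2) h→(0,3) k→(1,2)
  e1=(0,1) f→(1,1) g→(2,3) h→(0,2) k→(4,3)
result: ⟨1 4; 2 3⟩

Answer: ⟨1 4; 2 3⟩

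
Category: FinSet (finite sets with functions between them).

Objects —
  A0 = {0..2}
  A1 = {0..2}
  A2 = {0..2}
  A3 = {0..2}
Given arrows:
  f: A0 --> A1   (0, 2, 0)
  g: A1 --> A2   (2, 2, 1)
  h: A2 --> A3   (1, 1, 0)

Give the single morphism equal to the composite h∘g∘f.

  0 f-->0 g-->2 h-->0
  1 f-->2 g-->1 h-->1
  2 f-->0 g-->2 h-->0
result: (0, 1, 0)

Answer: (0, 1, 0)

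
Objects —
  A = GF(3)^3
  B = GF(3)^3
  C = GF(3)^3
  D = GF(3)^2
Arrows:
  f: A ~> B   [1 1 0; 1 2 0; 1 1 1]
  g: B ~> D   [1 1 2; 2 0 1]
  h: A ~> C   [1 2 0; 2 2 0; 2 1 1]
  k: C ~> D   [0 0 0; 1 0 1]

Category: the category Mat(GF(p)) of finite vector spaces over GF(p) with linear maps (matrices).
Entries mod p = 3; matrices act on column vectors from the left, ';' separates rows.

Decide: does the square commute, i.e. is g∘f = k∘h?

Answer: DOES NOT COMMUTE

Work:
1) trace f;g:
  e0=⟨1,0,0⟩ f~>⟨1,1,1⟩ g~>⟨1,0⟩
  e1=⟨0,1,0⟩ f~>⟨1,2,1⟩ g~>⟨2,0⟩
  e2=⟨0,0,1⟩ f~>⟨0,0,1⟩ g~>⟨2,1⟩
  composite₁ = [1 2 2; 0 0 1]
2) trace h;k:
  e0=⟨1,0,0⟩ h~>⟨1,2,2⟩ k~>⟨0,0⟩
  e1=⟨0,1,0⟩ h~>⟨2,2,1⟩ k~>⟨0,0⟩
  e2=⟨0,0,1⟩ h~>⟨0,0,1⟩ k~>⟨0,1⟩
  composite₂ = [0 0 0; 0 0 1]
Equal? differ; not commutative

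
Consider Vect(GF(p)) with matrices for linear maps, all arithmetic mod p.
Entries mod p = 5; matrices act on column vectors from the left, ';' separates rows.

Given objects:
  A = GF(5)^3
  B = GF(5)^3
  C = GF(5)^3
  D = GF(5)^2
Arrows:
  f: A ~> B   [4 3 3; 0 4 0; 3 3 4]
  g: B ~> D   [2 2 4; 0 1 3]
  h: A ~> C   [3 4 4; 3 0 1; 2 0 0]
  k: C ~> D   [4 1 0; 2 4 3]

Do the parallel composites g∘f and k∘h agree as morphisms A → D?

Path 1 = f;g:
  e0=(1,0,0) f~>(4,0,3) g~>(0,4)
  e1=(0,1,0) f~>(3,4,3) g~>(1,3)
  e2=(0,0,1) f~>(3,0,4) g~>(2,2)
  composite₁ = [0 1 2; 4 3 2]
Path 2 = h;k:
  e0=(1,0,0) h~>(3,3,2) k~>(0,4)
  e1=(0,1,0) h~>(4,0,0) k~>(1,3)
  e2=(0,0,1) h~>(4,1,0) k~>(2,2)
  composite₂ = [0 1 2; 4 3 2]
Equal? same morphism ✓

Answer: COMMUTES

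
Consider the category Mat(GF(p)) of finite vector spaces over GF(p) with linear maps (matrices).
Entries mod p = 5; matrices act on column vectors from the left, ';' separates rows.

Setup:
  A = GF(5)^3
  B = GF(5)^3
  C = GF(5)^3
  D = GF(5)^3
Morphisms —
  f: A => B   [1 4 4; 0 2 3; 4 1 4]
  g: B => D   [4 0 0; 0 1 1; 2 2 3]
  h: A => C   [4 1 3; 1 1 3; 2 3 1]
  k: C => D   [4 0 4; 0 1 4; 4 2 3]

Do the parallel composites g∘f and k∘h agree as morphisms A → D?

Answer: COMMUTES

Trace:
Path 1 = f;g:
  e0=[1,0,0] f=>[1,0,4] g=>[4,4,4]
  e1=[0,1,0] f=>[4,2,1] g=>[1,3,0]
  e2=[0,0,1] f=>[4,3,4] g=>[1,2,1]
  ⟦path⟧₁ = [4 1 1; 4 3 2; 4 0 1]
Path 2 = h;k:
  e0=[1,0,0] h=>[4,1,2] k=>[4,4,4]
  e1=[0,1,0] h=>[1,1,3] k=>[1,3,0]
  e2=[0,0,1] h=>[3,3,1] k=>[1,2,1]
  ⟦path⟧₂ = [4 1 1; 4 3 2; 4 0 1]
Equal? equal; square commutes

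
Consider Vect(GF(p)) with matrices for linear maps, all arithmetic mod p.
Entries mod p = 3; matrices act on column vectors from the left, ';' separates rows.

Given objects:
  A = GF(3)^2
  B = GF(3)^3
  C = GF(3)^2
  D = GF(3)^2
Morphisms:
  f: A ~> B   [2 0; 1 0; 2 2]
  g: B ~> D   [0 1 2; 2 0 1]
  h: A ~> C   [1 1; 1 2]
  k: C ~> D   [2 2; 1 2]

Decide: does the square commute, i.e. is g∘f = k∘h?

Along f;g (path 1):
  e0=(1,0) f~>(2,1,2) g~>(2,0)
  e1=(0,1) f~>(0,0,2) g~>(1,2)
  ⟦path⟧₁ = [2 1; 0 2]
Along h;k (path 2):
  e0=(1,0) h~>(1,1) k~>(1,0)
  e1=(0,1) h~>(1,2) k~>(0,2)
  ⟦path⟧₂ = [1 0; 0 2]
Equal? NO — does not commute

Answer: DOES NOT COMMUTE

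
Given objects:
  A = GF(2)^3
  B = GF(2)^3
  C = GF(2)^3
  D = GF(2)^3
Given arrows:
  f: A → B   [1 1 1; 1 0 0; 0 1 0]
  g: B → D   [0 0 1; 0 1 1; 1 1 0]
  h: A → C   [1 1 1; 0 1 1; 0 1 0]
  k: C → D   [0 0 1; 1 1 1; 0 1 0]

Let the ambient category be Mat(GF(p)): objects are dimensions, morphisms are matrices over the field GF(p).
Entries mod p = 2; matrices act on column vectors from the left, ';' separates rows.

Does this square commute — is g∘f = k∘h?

Answer: COMMUTES

Work:
1) trace f;g:
  e0=(1,0,0) f→(1,1,0) g→(0,1,0)
  e1=(0,1,0) f→(1,0,1) g→(1,1,1)
  e2=(0,0,1) f→(1,0,0) g→(0,0,1)
  result₁ = [0 1 0; 1 1 0; 0 1 1]
2) trace h;k:
  e0=(1,0,0) h→(1,0,0) k→(0,1,0)
  e1=(0,1,0) h→(1,1,1) k→(1,1,1)
  e2=(0,0,1) h→(1,1,0) k→(0,0,1)
  result₂ = [0 1 0; 1 1 0; 0 1 1]
Equal? same morphism ✓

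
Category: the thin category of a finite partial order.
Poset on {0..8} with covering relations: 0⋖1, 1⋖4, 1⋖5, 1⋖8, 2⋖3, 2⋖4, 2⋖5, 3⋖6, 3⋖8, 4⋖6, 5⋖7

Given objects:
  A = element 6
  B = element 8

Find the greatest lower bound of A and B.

Answer: NO MEET EXISTS

Trace:
Common predecessors of 6,8: {0,1,2,3}
  maximal lower bounds 1 and 3 are incomparable: neither 1≤3 nor 3≤1
→ no greatest lower bound exists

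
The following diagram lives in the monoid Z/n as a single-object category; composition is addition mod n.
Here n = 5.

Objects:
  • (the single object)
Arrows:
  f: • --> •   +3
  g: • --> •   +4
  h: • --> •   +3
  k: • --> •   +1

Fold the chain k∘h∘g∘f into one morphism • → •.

  0 +3≡3 +4≡2 +3≡0 +1≡1  (mod 5)
composite: +1

Answer: +1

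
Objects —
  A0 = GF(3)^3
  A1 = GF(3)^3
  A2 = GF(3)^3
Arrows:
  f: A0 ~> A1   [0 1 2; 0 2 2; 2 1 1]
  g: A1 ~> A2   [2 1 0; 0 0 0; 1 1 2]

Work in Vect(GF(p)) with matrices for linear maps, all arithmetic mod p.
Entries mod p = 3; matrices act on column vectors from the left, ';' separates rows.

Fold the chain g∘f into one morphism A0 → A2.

Answer: [0 1 0; 0 0 0; 1 2 0]

Trace:
  e0=(1,0,0) f~>(0,0,2) g~>(0,0,1)
  e1=(0,1,0) f~>(1,2,1) g~>(1,0,2)
  e2=(0,0,1) f~>(2,2,1) g~>(0,0,0)
result: [0 1 0; 0 0 0; 1 2 0]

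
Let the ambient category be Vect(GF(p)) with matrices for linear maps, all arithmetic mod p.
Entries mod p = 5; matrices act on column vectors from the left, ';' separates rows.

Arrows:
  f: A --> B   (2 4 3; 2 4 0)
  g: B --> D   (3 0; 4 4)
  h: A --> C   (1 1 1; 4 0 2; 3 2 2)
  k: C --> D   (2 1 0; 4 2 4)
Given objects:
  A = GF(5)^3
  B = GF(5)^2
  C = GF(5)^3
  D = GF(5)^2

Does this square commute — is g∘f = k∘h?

Answer: DOES NOT COMMUTE

Work:
Along f;g (path 1):
  e0=(1,0,0) f-->(2,2) g-->(1,1)
  e1=(0,1,0) f-->(4,4) g-->(2,2)
  e2=(0,0,1) f-->(3,0) g-->(4,2)
  result₁ = (1 2 4; 1 2 2)
Along h;k (path 2):
  e0=(1,0,0) h-->(1,4,3) k-->(1,4)
  e1=(0,1,0) h-->(1,0,2) k-->(2,2)
  e2=(0,0,1) h-->(1,2,2) k-->(4,1)
  result₂ = (1 2 4; 4 2 1)
Equal? NO — does not commute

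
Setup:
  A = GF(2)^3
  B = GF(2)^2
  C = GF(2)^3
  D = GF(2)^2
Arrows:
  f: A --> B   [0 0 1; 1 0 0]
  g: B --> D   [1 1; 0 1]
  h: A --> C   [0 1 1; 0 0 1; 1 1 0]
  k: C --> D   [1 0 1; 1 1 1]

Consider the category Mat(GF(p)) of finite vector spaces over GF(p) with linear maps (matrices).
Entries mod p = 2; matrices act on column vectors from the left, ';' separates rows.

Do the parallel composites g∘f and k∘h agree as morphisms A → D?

Answer: COMMUTES

Derivation:
Path 1 = f;g:
  e0=[1,0,0] f-->[0,1] g-->[1,1]
  e1=[0,1,0] f-->[0,0] g-->[0,0]
  e2=[0,0,1] f-->[1,0] g-->[1,0]
  composite₁ = [1 0 1; 1 0 0]
Path 2 = h;k:
  e0=[1,0,0] h-->[0,0,1] k-->[1,1]
  e1=[0,1,0] h-->[1,0,1] k-->[0,0]
  e2=[0,0,1] h-->[1,1,0] k-->[1,0]
  composite₂ = [1 0 1; 1 0 0]
Equal? YES — commutes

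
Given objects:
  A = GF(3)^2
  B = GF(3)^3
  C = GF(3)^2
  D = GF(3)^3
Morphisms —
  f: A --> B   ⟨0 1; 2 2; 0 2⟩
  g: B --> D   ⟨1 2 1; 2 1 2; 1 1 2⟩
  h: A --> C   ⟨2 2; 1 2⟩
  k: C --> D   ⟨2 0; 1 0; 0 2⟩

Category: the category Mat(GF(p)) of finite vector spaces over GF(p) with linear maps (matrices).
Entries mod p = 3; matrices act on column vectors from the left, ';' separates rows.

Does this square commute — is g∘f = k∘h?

Answer: COMMUTES

Trace:
Along f;g (path 1):
  e0=[1,0] f-->[0,2,0] g-->[1,2,2]
  e1=[0,1] f-->[1,2,2] g-->[1,2,1]
  ⟦path⟧₁ = ⟨1 1; 2 2; 2 1⟩
Along h;k (path 2):
  e0=[1,0] h-->[2,1] k-->[1,2,2]
  e1=[0,1] h-->[2,2] k-->[1,2,1]
  ⟦path⟧₂ = ⟨1 1; 2 2; 2 1⟩
Equal? same morphism ✓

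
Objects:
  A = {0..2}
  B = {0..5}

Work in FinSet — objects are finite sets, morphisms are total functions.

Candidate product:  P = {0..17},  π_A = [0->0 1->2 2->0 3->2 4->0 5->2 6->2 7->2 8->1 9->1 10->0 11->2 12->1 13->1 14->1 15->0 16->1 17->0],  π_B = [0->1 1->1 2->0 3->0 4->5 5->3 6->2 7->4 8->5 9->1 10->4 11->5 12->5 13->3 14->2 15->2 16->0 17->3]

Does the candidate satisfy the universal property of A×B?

|A|·|B| = 3·6 = 18;  |P| = 18
Check the pairing map k ↦ (π_A(k), π_B(k)):
  0 -> (0,1)
  1 -> (2,1)
  2 -> (0,0)
  3 -> (2,0)
  4 -> (0,5)
  5 -> (2,3)
  6 -> (2,2)
  7 -> (2,4)
  8 -> (1,5)
  9 -> (1,1)
  10 -> (0,4)
  11 -> (2,5)
  12 -> (1,5)  ✗ repeats pair of k=8
  13 -> (1,3)
  14 -> (1,2)
  15 -> (0,2)
  16 -> (1,0)
  17 -> (0,3)
distinct pairs in image: 17 / 18 needed
  → (1,5) hit at k=8 and k=12

Answer: NOT A VALID PRODUCT — duplicate pair at indices 8,12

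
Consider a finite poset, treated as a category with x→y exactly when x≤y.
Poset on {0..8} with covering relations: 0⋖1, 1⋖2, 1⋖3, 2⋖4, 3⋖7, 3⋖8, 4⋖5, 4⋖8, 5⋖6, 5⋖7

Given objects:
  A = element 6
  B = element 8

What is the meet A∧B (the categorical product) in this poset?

Answer: A∧B = 4

Trace:
Common predecessors of 6,8: {0,1,2,4}
  0 ≤ 4
  1 ≤ 4
  2 ≤ 4
  4 ≤ 4
glb = 4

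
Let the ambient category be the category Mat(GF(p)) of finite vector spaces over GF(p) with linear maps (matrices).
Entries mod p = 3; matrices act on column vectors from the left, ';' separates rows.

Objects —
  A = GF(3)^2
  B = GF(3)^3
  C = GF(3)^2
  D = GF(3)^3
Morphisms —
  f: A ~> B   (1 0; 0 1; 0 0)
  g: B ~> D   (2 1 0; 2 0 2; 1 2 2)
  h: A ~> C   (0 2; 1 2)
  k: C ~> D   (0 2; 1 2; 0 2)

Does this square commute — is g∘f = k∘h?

Answer: DOES NOT COMMUTE

Derivation:
Path 1 = f;g:
  e0=⟨1,0⟩ f~>⟨1,0,0⟩ g~>⟨2,2,1⟩
  e1=⟨0,1⟩ f~>⟨0,1,0⟩ g~>⟨1,0,2⟩
  composite₁ = (2 1; 2 0; 1 2)
Path 2 = h;k:
  e0=⟨1,0⟩ h~>⟨0,1⟩ k~>⟨2,2,2⟩
  e1=⟨0,1⟩ h~>⟨2,2⟩ k~>⟨1,0,1⟩
  composite₂ = (2 1; 2 0; 2 1)
Equal? NO — does not commute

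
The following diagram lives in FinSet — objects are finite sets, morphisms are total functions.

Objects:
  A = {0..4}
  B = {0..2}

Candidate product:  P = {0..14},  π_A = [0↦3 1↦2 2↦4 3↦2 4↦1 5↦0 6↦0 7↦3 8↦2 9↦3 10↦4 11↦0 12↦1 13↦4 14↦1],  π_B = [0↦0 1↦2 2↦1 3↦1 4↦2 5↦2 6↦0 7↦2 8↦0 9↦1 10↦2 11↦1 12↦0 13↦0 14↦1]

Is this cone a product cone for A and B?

Answer: VALID PRODUCT

Trace:
|A|·|B| = 5·3 = 15;  |P| = 15
Check the pairing map k ↦ (π_A(k), π_B(k)):
  0 ↦ (3,0)
  1 ↦ (2,2)
  2 ↦ (4,1)
  3 ↦ (2,1)
  4 ↦ (1,2)
  5 ↦ (0,2)
  6 ↦ (0,0)
  7 ↦ (3,2)
  8 ↦ (2,0)
  9 ↦ (3,1)
  10 ↦ (4,2)
  11 ↦ (0,1)
  12 ↦ (1,0)
  13 ↦ (4,0)
  14 ↦ (1,1)
distinct pairs in image: 15 / 15 needed
  → bijection onto A×B; projections well-typed.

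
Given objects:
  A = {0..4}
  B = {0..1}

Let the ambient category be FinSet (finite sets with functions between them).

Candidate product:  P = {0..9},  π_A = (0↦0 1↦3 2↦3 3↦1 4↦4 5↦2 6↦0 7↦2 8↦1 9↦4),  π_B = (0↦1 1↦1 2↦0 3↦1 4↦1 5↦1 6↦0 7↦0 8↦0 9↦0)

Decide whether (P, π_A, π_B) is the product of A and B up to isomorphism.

Answer: VALID PRODUCT

Work:
|A|·|B| = 5·2 = 10;  |P| = 10
Check the pairing map k ↦ (π_A(k), π_B(k)):
  0 ↦ (0,1)
  1 ↦ (3,1)
  2 ↦ (3,0)
  3 ↦ (1,1)
  4 ↦ (4,1)
  5 ↦ (2,1)
  6 ↦ (0,0)
  7 ↦ (2,0)
  8 ↦ (1,0)
  9 ↦ (4,0)
distinct pairs in image: 10 / 10 needed
  → bijection onto A×B; projections well-typed.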